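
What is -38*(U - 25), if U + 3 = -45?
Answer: 2774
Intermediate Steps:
U = -48 (U = -3 - 45 = -48)
-38*(U - 25) = -38*(-48 - 25) = -38*(-73) = 2774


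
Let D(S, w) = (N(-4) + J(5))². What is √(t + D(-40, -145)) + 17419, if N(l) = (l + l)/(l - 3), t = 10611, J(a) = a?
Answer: 17419 + 2*√130447/7 ≈ 17522.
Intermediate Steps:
N(l) = 2*l/(-3 + l) (N(l) = (2*l)/(-3 + l) = 2*l/(-3 + l))
D(S, w) = 1849/49 (D(S, w) = (2*(-4)/(-3 - 4) + 5)² = (2*(-4)/(-7) + 5)² = (2*(-4)*(-⅐) + 5)² = (8/7 + 5)² = (43/7)² = 1849/49)
√(t + D(-40, -145)) + 17419 = √(10611 + 1849/49) + 17419 = √(521788/49) + 17419 = 2*√130447/7 + 17419 = 17419 + 2*√130447/7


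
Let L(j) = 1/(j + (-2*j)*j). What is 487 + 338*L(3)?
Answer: 6967/15 ≈ 464.47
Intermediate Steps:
L(j) = 1/(j - 2*j**2)
487 + 338*L(3) = 487 + 338*(-1/(3*(-1 + 2*3))) = 487 + 338*(-1*1/3/(-1 + 6)) = 487 + 338*(-1*1/3/5) = 487 + 338*(-1*1/3*1/5) = 487 + 338*(-1/15) = 487 - 338/15 = 6967/15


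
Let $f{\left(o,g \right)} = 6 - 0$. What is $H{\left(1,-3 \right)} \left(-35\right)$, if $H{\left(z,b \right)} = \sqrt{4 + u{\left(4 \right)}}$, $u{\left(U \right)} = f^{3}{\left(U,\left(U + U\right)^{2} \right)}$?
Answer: $- 70 \sqrt{55} \approx -519.13$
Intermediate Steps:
$f{\left(o,g \right)} = 6$ ($f{\left(o,g \right)} = 6 + 0 = 6$)
$u{\left(U \right)} = 216$ ($u{\left(U \right)} = 6^{3} = 216$)
$H{\left(z,b \right)} = 2 \sqrt{55}$ ($H{\left(z,b \right)} = \sqrt{4 + 216} = \sqrt{220} = 2 \sqrt{55}$)
$H{\left(1,-3 \right)} \left(-35\right) = 2 \sqrt{55} \left(-35\right) = - 70 \sqrt{55}$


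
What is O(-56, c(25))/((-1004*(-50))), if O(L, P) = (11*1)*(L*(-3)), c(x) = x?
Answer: 231/6275 ≈ 0.036813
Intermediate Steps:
O(L, P) = -33*L (O(L, P) = 11*(-3*L) = -33*L)
O(-56, c(25))/((-1004*(-50))) = (-33*(-56))/((-1004*(-50))) = 1848/((-251*(-200))) = 1848/50200 = 1848*(1/50200) = 231/6275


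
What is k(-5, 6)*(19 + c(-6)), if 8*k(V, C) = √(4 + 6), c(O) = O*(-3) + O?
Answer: 31*√10/8 ≈ 12.254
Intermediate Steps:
c(O) = -2*O (c(O) = -3*O + O = -2*O)
k(V, C) = √10/8 (k(V, C) = √(4 + 6)/8 = √10/8)
k(-5, 6)*(19 + c(-6)) = (√10/8)*(19 - 2*(-6)) = (√10/8)*(19 + 12) = (√10/8)*31 = 31*√10/8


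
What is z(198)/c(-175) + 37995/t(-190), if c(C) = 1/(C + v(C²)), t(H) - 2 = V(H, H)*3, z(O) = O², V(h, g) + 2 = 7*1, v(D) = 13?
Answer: -6348813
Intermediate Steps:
V(h, g) = 5 (V(h, g) = -2 + 7*1 = -2 + 7 = 5)
t(H) = 17 (t(H) = 2 + 5*3 = 2 + 15 = 17)
c(C) = 1/(13 + C) (c(C) = 1/(C + 13) = 1/(13 + C))
z(198)/c(-175) + 37995/t(-190) = 198²/(1/(13 - 175)) + 37995/17 = 39204/(1/(-162)) + 37995*(1/17) = 39204/(-1/162) + 2235 = 39204*(-162) + 2235 = -6351048 + 2235 = -6348813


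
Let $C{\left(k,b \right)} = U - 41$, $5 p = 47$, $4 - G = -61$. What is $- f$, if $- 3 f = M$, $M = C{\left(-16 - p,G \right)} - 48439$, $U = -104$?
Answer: $- \frac{48584}{3} \approx -16195.0$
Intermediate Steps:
$G = 65$ ($G = 4 - -61 = 4 + 61 = 65$)
$p = \frac{47}{5}$ ($p = \frac{1}{5} \cdot 47 = \frac{47}{5} \approx 9.4$)
$C{\left(k,b \right)} = -145$ ($C{\left(k,b \right)} = -104 - 41 = -145$)
$M = -48584$ ($M = -145 - 48439 = -48584$)
$f = \frac{48584}{3}$ ($f = \left(- \frac{1}{3}\right) \left(-48584\right) = \frac{48584}{3} \approx 16195.0$)
$- f = \left(-1\right) \frac{48584}{3} = - \frac{48584}{3}$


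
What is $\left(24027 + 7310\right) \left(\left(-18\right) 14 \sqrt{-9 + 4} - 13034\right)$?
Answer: $-408446458 - 7896924 i \sqrt{5} \approx -4.0845 \cdot 10^{8} - 1.7658 \cdot 10^{7} i$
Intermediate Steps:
$\left(24027 + 7310\right) \left(\left(-18\right) 14 \sqrt{-9 + 4} - 13034\right) = 31337 \left(- 252 \sqrt{-5} - 13034\right) = 31337 \left(- 252 i \sqrt{5} - 13034\right) = 31337 \left(-13034 - 252 i \sqrt{5}\right) = -408446458 - 7896924 i \sqrt{5}$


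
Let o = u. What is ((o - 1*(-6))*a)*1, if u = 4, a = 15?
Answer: 150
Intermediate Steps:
o = 4
((o - 1*(-6))*a)*1 = ((4 - 1*(-6))*15)*1 = ((4 + 6)*15)*1 = (10*15)*1 = 150*1 = 150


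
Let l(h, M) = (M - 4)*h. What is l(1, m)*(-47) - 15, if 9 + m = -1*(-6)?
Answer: 314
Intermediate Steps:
m = -3 (m = -9 - 1*(-6) = -9 + 6 = -3)
l(h, M) = h*(-4 + M) (l(h, M) = (-4 + M)*h = h*(-4 + M))
l(1, m)*(-47) - 15 = (1*(-4 - 3))*(-47) - 15 = (1*(-7))*(-47) - 15 = -7*(-47) - 15 = 329 - 15 = 314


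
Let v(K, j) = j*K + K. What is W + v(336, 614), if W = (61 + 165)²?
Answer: 257716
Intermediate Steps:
v(K, j) = K + K*j (v(K, j) = K*j + K = K + K*j)
W = 51076 (W = 226² = 51076)
W + v(336, 614) = 51076 + 336*(1 + 614) = 51076 + 336*615 = 51076 + 206640 = 257716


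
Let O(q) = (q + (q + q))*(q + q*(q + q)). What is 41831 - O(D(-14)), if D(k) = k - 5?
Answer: 81902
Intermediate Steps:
D(k) = -5 + k
O(q) = 3*q*(q + 2*q²) (O(q) = (q + 2*q)*(q + q*(2*q)) = (3*q)*(q + 2*q²) = 3*q*(q + 2*q²))
41831 - O(D(-14)) = 41831 - (-5 - 14)²*(3 + 6*(-5 - 14)) = 41831 - (-19)²*(3 + 6*(-19)) = 41831 - 361*(3 - 114) = 41831 - 361*(-111) = 41831 - 1*(-40071) = 41831 + 40071 = 81902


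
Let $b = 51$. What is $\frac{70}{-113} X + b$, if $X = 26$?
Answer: $\frac{3943}{113} \approx 34.894$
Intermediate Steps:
$\frac{70}{-113} X + b = \frac{70}{-113} \cdot 26 + 51 = 70 \left(- \frac{1}{113}\right) 26 + 51 = \left(- \frac{70}{113}\right) 26 + 51 = - \frac{1820}{113} + 51 = \frac{3943}{113}$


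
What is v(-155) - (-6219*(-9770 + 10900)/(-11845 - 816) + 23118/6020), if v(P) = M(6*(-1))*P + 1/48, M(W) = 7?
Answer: -1503531986371/914630640 ≈ -1643.9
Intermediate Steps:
v(P) = 1/48 + 7*P (v(P) = 7*P + 1/48 = 1/48 + 7*P)
v(-155) - (-6219*(-9770 + 10900)/(-11845 - 816) + 23118/6020) = (1/48 + 7*(-155)) - (-6219*(-9770 + 10900)/(-11845 - 816) + 23118/6020) = (1/48 - 1085) - (-6219/((-12661/1130)) + 23118*(1/6020)) = -52079/48 - (-6219/((-12661*1/1130)) + 11559/3010) = -52079/48 - (-6219/(-12661/1130) + 11559/3010) = -52079/48 - (-6219*(-1130/12661) + 11559/3010) = -52079/48 - (7027470/12661 + 11559/3010) = -52079/48 - 1*21299033199/38109610 = -52079/48 - 21299033199/38109610 = -1503531986371/914630640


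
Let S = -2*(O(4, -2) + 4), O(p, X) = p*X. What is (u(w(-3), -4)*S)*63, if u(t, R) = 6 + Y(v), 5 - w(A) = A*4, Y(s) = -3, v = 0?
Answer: 1512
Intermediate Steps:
O(p, X) = X*p
w(A) = 5 - 4*A (w(A) = 5 - A*4 = 5 - 4*A)
S = 8 (S = -2*(-2*4 + 4) = -2*(-8 + 4) = -2*(-4) = 8)
u(t, R) = 3 (u(t, R) = 6 - 3 = 3)
(u(w(-3), -4)*S)*63 = (3*8)*63 = 24*63 = 1512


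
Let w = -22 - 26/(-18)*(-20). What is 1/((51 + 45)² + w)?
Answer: 9/82486 ≈ 0.00010911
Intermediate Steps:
w = -458/9 (w = -22 - 26*(-1/18)*(-20) = -22 + (13/9)*(-20) = -22 - 260/9 = -458/9 ≈ -50.889)
1/((51 + 45)² + w) = 1/((51 + 45)² - 458/9) = 1/(96² - 458/9) = 1/(9216 - 458/9) = 1/(82486/9) = 9/82486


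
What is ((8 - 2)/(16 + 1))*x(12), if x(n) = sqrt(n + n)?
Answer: 12*sqrt(6)/17 ≈ 1.7291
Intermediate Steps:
x(n) = sqrt(2)*sqrt(n) (x(n) = sqrt(2*n) = sqrt(2)*sqrt(n))
((8 - 2)/(16 + 1))*x(12) = ((8 - 2)/(16 + 1))*(sqrt(2)*sqrt(12)) = (6/17)*(sqrt(2)*(2*sqrt(3))) = (6*(1/17))*(2*sqrt(6)) = 6*(2*sqrt(6))/17 = 12*sqrt(6)/17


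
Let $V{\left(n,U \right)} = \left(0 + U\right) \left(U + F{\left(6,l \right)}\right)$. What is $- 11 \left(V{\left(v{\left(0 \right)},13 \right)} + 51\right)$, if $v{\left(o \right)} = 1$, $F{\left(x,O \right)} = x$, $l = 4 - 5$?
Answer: $-3278$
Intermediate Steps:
$l = -1$ ($l = 4 - 5 = -1$)
$V{\left(n,U \right)} = U \left(6 + U\right)$ ($V{\left(n,U \right)} = \left(0 + U\right) \left(U + 6\right) = U \left(6 + U\right)$)
$- 11 \left(V{\left(v{\left(0 \right)},13 \right)} + 51\right) = - 11 \left(13 \left(6 + 13\right) + 51\right) = - 11 \left(13 \cdot 19 + 51\right) = - 11 \left(247 + 51\right) = \left(-11\right) 298 = -3278$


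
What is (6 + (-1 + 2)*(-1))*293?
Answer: 1465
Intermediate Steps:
(6 + (-1 + 2)*(-1))*293 = (6 + 1*(-1))*293 = (6 - 1)*293 = 5*293 = 1465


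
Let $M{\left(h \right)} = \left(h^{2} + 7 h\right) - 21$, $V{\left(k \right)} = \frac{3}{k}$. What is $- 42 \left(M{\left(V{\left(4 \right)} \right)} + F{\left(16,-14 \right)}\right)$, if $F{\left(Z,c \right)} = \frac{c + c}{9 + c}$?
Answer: $\frac{16107}{40} \approx 402.67$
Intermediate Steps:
$F{\left(Z,c \right)} = \frac{2 c}{9 + c}$
$M{\left(h \right)} = -21 + h^{2} + 7 h$
$- 42 \left(M{\left(V{\left(4 \right)} \right)} + F{\left(16,-14 \right)}\right) = - 42 \left(\left(-21 + \left(\frac{3}{4}\right)^{2} + 7 \cdot \frac{3}{4}\right) + 2 \left(-14\right) \frac{1}{9 - 14}\right) = - 42 \left(\left(-21 + \left(3 \cdot \frac{1}{4}\right)^{2} + 7 \cdot 3 \cdot \frac{1}{4}\right) + 2 \left(-14\right) \frac{1}{-5}\right) = - 42 \left(\left(-21 + \left(\frac{3}{4}\right)^{2} + 7 \cdot \frac{3}{4}\right) + 2 \left(-14\right) \left(- \frac{1}{5}\right)\right) = - 42 \left(\left(-21 + \frac{9}{16} + \frac{21}{4}\right) + \frac{28}{5}\right) = - 42 \left(- \frac{243}{16} + \frac{28}{5}\right) = \left(-42\right) \left(- \frac{767}{80}\right) = \frac{16107}{40}$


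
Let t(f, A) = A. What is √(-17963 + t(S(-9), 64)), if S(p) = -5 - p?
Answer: I*√17899 ≈ 133.79*I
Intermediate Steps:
√(-17963 + t(S(-9), 64)) = √(-17963 + 64) = √(-17899) = I*√17899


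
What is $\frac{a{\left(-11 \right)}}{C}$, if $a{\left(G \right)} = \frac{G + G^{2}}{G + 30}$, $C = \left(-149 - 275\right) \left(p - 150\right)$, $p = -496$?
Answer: $\frac{55}{2602088} \approx 2.1137 \cdot 10^{-5}$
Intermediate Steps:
$C = 273904$ ($C = \left(-149 - 275\right) \left(-496 - 150\right) = \left(-424\right) \left(-646\right) = 273904$)
$a{\left(G \right)} = \frac{G + G^{2}}{30 + G}$
$\frac{a{\left(-11 \right)}}{C} = \frac{\left(-11\right) \frac{1}{30 - 11} \left(1 - 11\right)}{273904} = \left(-11\right) \frac{1}{19} \left(-10\right) \frac{1}{273904} = \frac{110}{19} \cdot \frac{1}{273904} = \frac{55}{2602088}$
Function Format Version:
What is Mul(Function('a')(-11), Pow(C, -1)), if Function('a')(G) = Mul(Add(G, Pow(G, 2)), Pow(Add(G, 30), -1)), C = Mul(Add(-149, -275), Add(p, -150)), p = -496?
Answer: Rational(55, 2602088) ≈ 2.1137e-5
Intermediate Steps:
C = 273904 (C = Mul(Add(-149, -275), Add(-496, -150)) = Mul(-424, -646) = 273904)
Function('a')(G) = Mul(Pow(Add(30, G), -1), Add(G, Pow(G, 2))) (Function('a')(G) = Mul(Add(G, Pow(G, 2)), Pow(Add(30, G), -1)) = Mul(Pow(Add(30, G), -1), Add(G, Pow(G, 2))))
Mul(Function('a')(-11), Pow(C, -1)) = Mul(Mul(-11, Pow(Add(30, -11), -1), Add(1, -11)), Pow(273904, -1)) = Mul(Mul(-11, Pow(19, -1), -10), Rational(1, 273904)) = Mul(Mul(-11, Rational(1, 19), -10), Rational(1, 273904)) = Mul(Rational(110, 19), Rational(1, 273904)) = Rational(55, 2602088)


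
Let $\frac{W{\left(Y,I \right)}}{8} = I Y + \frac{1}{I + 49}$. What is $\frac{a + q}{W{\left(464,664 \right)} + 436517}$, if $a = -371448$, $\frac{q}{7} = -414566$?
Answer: $- \frac{2333941330}{2068616213} \approx -1.1283$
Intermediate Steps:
$q = -2901962$ ($q = 7 \left(-414566\right) = -2901962$)
$W{\left(Y,I \right)} = \frac{8}{49 + I} + 8 I Y$ ($W{\left(Y,I \right)} = 8 \left(I Y + \frac{1}{I + 49}\right) = 8 \left(I Y + \frac{1}{49 + I}\right) = 8 \left(\frac{1}{49 + I} + I Y\right) = \frac{8}{49 + I} + 8 I Y$)
$\frac{a + q}{W{\left(464,664 \right)} + 436517} = \frac{-371448 - 2901962}{\frac{8 \left(1 + 464 \cdot 664^{2} + 49 \cdot 664 \cdot 464\right)}{49 + 664} + 436517} = - \frac{3273410}{\frac{8 \left(1 + 464 \cdot 440896 + 15096704\right)}{713} + 436517} = - \frac{3273410}{8 \cdot \frac{1}{713} \left(1 + 204575744 + 15096704\right) + 436517} = - \frac{3273410}{8 \cdot \frac{1}{713} \cdot 219672449 + 436517} = - \frac{3273410}{\frac{1757379592}{713} + 436517} = - \frac{3273410}{\frac{2068616213}{713}} = \left(-3273410\right) \frac{713}{2068616213} = - \frac{2333941330}{2068616213}$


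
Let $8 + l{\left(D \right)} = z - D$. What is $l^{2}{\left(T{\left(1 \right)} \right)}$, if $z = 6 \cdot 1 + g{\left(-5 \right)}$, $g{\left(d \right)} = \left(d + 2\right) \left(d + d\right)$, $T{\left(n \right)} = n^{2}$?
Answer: $729$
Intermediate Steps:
$g{\left(d \right)} = 2 d \left(2 + d\right)$ ($g{\left(d \right)} = \left(2 + d\right) 2 d = 2 d \left(2 + d\right)$)
$z = 36$ ($z = 6 \cdot 1 + 2 \left(-5\right) \left(2 - 5\right) = 6 + 2 \left(-5\right) \left(-3\right) = 6 + 30 = 36$)
$l{\left(D \right)} = 28 - D$ ($l{\left(D \right)} = -8 - \left(-36 + D\right) = 28 - D$)
$l^{2}{\left(T{\left(1 \right)} \right)} = \left(28 - 1^{2}\right)^{2} = \left(28 - 1\right)^{2} = 27^{2} = 729$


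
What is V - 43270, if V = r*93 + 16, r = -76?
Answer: -50322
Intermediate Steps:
V = -7052 (V = -76*93 + 16 = -7068 + 16 = -7052)
V - 43270 = -7052 - 43270 = -50322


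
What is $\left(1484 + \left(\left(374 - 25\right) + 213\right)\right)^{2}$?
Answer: $4186116$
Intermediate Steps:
$\left(1484 + \left(\left(374 - 25\right) + 213\right)\right)^{2} = \left(1484 + \left(349 + 213\right)\right)^{2} = \left(1484 + 562\right)^{2} = 2046^{2} = 4186116$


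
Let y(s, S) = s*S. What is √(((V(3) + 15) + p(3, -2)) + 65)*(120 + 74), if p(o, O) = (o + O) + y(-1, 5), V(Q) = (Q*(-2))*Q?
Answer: 194*√58 ≈ 1477.5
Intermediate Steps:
y(s, S) = S*s
V(Q) = -2*Q² (V(Q) = (-2*Q)*Q = -2*Q²)
p(o, O) = -5 + O + o (p(o, O) = (o + O) + 5*(-1) = (O + o) - 5 = -5 + O + o)
√(((V(3) + 15) + p(3, -2)) + 65)*(120 + 74) = √(((-2*3² + 15) + (-5 - 2 + 3)) + 65)*(120 + 74) = √(((-2*9 + 15) - 4) + 65)*194 = √(((-18 + 15) - 4) + 65)*194 = √((-3 - 4) + 65)*194 = √(-7 + 65)*194 = √58*194 = 194*√58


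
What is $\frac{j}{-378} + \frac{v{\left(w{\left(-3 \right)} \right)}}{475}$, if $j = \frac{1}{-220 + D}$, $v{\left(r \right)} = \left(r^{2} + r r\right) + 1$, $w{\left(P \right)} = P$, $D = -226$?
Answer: $\frac{168613}{4214700} \approx 0.040006$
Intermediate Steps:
$v{\left(r \right)} = 1 + 2 r^{2}$ ($v{\left(r \right)} = \left(r^{2} + r^{2}\right) + 1 = 2 r^{2} + 1 = 1 + 2 r^{2}$)
$j = - \frac{1}{446}$ ($j = \frac{1}{-220 - 226} = \frac{1}{-446} = - \frac{1}{446} \approx -0.0022422$)
$\frac{j}{-378} + \frac{v{\left(w{\left(-3 \right)} \right)}}{475} = - \frac{1}{446 \left(-378\right)} + \frac{1 + 2 \left(-3\right)^{2}}{475} = \left(- \frac{1}{446}\right) \left(- \frac{1}{378}\right) + \left(1 + 2 \cdot 9\right) \frac{1}{475} = \frac{1}{168588} + \left(1 + 18\right) \frac{1}{475} = \frac{1}{168588} + 19 \cdot \frac{1}{475} = \frac{1}{168588} + \frac{1}{25} = \frac{168613}{4214700}$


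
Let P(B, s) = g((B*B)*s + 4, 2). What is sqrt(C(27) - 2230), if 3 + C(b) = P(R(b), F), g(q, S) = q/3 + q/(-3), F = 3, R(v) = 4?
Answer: I*sqrt(2233) ≈ 47.255*I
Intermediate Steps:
g(q, S) = 0 (g(q, S) = q*(1/3) + q*(-1/3) = q/3 - q/3 = 0)
P(B, s) = 0
C(b) = -3 (C(b) = -3 + 0 = -3)
sqrt(C(27) - 2230) = sqrt(-3 - 2230) = sqrt(-2233) = I*sqrt(2233)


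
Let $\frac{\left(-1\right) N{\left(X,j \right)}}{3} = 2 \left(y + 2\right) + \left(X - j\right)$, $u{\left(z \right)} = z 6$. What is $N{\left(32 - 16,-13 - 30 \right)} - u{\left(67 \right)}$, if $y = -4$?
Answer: $-567$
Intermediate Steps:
$u{\left(z \right)} = 6 z$
$N{\left(X,j \right)} = 12 - 3 X + 3 j$ ($N{\left(X,j \right)} = - 3 \left(2 \left(-4 + 2\right) + \left(X - j\right)\right) = - 3 \left(2 \left(-2\right) + \left(X - j\right)\right) = - 3 \left(-4 + \left(X - j\right)\right) = - 3 \left(-4 + X - j\right) = 12 - 3 X + 3 j$)
$N{\left(32 - 16,-13 - 30 \right)} - u{\left(67 \right)} = \left(12 - 3 \left(32 - 16\right) + 3 \left(-13 - 30\right)\right) - 6 \cdot 67 = \left(12 - 48 + 3 \left(-13 - 30\right)\right) - 402 = \left(12 - 48 + 3 \left(-43\right)\right) - 402 = \left(12 - 48 - 129\right) - 402 = -165 - 402 = -567$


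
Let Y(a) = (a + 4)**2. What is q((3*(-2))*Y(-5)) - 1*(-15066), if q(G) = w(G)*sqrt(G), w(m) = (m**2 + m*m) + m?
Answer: 15066 + 66*I*sqrt(6) ≈ 15066.0 + 161.67*I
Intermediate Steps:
Y(a) = (4 + a)**2
w(m) = m + 2*m**2 (w(m) = (m**2 + m**2) + m = 2*m**2 + m = m + 2*m**2)
q(G) = G**(3/2)*(1 + 2*G) (q(G) = (G*(1 + 2*G))*sqrt(G) = G**(3/2)*(1 + 2*G))
q((3*(-2))*Y(-5)) - 1*(-15066) = ((3*(-2))*(4 - 5)**2)**(3/2)*(1 + 2*((3*(-2))*(4 - 5)**2)) - 1*(-15066) = (-6*(-1)**2)**(3/2)*(1 + 2*(-6*(-1)**2)) + 15066 = (-6*1)**(3/2)*(1 + 2*(-6*1)) + 15066 = (-6)**(3/2)*(1 + 2*(-6)) + 15066 = (-6*I*sqrt(6))*(1 - 12) + 15066 = -6*I*sqrt(6)*(-11) + 15066 = 66*I*sqrt(6) + 15066 = 15066 + 66*I*sqrt(6)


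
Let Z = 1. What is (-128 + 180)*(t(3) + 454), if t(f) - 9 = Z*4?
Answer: 24284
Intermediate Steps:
t(f) = 13 (t(f) = 9 + 1*4 = 9 + 4 = 13)
(-128 + 180)*(t(3) + 454) = (-128 + 180)*(13 + 454) = 52*467 = 24284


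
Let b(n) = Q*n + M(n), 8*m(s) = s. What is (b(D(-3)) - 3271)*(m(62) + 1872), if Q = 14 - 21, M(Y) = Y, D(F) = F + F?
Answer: -24323965/4 ≈ -6.0810e+6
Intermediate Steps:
m(s) = s/8
D(F) = 2*F
Q = -7
b(n) = -6*n (b(n) = -7*n + n = -6*n)
(b(D(-3)) - 3271)*(m(62) + 1872) = (-12*(-3) - 3271)*((⅛)*62 + 1872) = (-6*(-6) - 3271)*(31/4 + 1872) = (36 - 3271)*(7519/4) = -3235*7519/4 = -24323965/4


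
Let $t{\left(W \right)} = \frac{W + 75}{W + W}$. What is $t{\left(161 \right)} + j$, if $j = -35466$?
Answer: $- \frac{5709908}{161} \approx -35465.0$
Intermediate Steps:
$t{\left(W \right)} = \frac{75 + W}{2 W}$
$t{\left(161 \right)} + j = \frac{75 + 161}{2 \cdot 161} - 35466 = \frac{1}{2} \cdot \frac{1}{161} \cdot 236 - 35466 = \frac{118}{161} - 35466 = - \frac{5709908}{161}$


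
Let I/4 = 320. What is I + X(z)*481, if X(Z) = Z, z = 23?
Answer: 12343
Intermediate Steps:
I = 1280 (I = 4*320 = 1280)
I + X(z)*481 = 1280 + 23*481 = 1280 + 11063 = 12343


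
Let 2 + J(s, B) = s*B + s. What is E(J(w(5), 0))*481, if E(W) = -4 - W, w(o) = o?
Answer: -3367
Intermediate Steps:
J(s, B) = -2 + s + B*s (J(s, B) = -2 + (s*B + s) = -2 + (B*s + s) = -2 + (s + B*s) = -2 + s + B*s)
E(J(w(5), 0))*481 = (-4 - (-2 + 5 + 0*5))*481 = (-4 - (-2 + 5 + 0))*481 = (-4 - 1*3)*481 = (-4 - 3)*481 = -7*481 = -3367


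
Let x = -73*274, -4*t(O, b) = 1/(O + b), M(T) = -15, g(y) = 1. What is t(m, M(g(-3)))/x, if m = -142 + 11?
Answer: -1/11681168 ≈ -8.5608e-8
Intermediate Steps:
m = -131
t(O, b) = -1/(4*(O + b))
x = -20002
t(m, M(g(-3)))/x = -1/(4*(-131) + 4*(-15))/(-20002) = -1/(-524 - 60)*(-1/20002) = -1/(-584)*(-1/20002) = -1*(-1/584)*(-1/20002) = (1/584)*(-1/20002) = -1/11681168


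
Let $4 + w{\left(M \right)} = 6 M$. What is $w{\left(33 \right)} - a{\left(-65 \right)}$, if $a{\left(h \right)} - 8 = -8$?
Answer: $194$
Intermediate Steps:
$a{\left(h \right)} = 0$ ($a{\left(h \right)} = 8 - 8 = 0$)
$w{\left(M \right)} = -4 + 6 M$
$w{\left(33 \right)} - a{\left(-65 \right)} = \left(-4 + 6 \cdot 33\right) - 0 = \left(-4 + 198\right) + 0 = 194 + 0 = 194$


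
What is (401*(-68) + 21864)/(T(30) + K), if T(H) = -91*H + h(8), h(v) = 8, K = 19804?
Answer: -2702/8541 ≈ -0.31636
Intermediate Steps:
T(H) = 8 - 91*H (T(H) = -91*H + 8 = 8 - 91*H)
(401*(-68) + 21864)/(T(30) + K) = (401*(-68) + 21864)/((8 - 91*30) + 19804) = (-27268 + 21864)/((8 - 2730) + 19804) = -5404/(-2722 + 19804) = -5404/17082 = -5404*1/17082 = -2702/8541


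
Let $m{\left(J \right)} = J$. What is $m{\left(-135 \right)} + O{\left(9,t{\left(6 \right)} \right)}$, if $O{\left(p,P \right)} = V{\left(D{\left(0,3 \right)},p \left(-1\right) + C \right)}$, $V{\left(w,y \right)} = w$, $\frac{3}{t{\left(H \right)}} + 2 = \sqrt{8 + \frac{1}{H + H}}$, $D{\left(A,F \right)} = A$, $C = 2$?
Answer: $-135$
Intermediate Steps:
$t{\left(H \right)} = \frac{3}{-2 + \sqrt{8 + \frac{1}{2 H}}}$ ($t{\left(H \right)} = \frac{3}{-2 + \sqrt{8 + \frac{1}{H + H}}} = \frac{3}{-2 + \sqrt{8 + \frac{1}{2 H}}}$)
$O{\left(p,P \right)} = 0$
$m{\left(-135 \right)} + O{\left(9,t{\left(6 \right)} \right)} = -135 + 0 = -135$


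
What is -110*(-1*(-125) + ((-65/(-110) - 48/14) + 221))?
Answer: -264235/7 ≈ -37748.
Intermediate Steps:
-110*(-1*(-125) + ((-65/(-110) - 48/14) + 221)) = -110*(125 + ((-65*(-1/110) - 48*1/14) + 221)) = -110*(125 + ((13/22 - 24/7) + 221)) = -110*(125 + (-437/154 + 221)) = -110*(125 + 33597/154) = -110*52847/154 = -264235/7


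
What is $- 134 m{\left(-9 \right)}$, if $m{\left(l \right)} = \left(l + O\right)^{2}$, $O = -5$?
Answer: $-26264$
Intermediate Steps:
$m{\left(l \right)} = \left(-5 + l\right)^{2}$ ($m{\left(l \right)} = \left(l - 5\right)^{2} = \left(-5 + l\right)^{2}$)
$- 134 m{\left(-9 \right)} = - 134 \left(-5 - 9\right)^{2} = - 134 \left(-14\right)^{2} = \left(-134\right) 196 = -26264$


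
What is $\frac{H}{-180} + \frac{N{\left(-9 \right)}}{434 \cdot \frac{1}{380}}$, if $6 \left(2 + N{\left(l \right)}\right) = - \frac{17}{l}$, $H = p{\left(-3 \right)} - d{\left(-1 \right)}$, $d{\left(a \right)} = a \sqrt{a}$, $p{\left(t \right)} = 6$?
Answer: $- \frac{12629}{8370} - \frac{i}{180} \approx -1.5088 - 0.0055556 i$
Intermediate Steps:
$d{\left(a \right)} = a^{\frac{3}{2}}$
$H = 6 + i$ ($H = 6 - \left(-1\right)^{\frac{3}{2}} = 6 - - i = 6 + i \approx 6.0 + 1.0 i$)
$N{\left(l \right)} = -2 - \frac{17}{6 l}$ ($N{\left(l \right)} = -2 + \frac{\left(-17\right) \frac{1}{l}}{6} = -2 - \frac{17}{6 l}$)
$\frac{H}{-180} + \frac{N{\left(-9 \right)}}{434 \cdot \frac{1}{380}} = \frac{6 + i}{-180} + \frac{-2 - \frac{17}{6 \left(-9\right)}}{434 \cdot \frac{1}{380}} = \left(6 + i\right) \left(- \frac{1}{180}\right) + \frac{-2 - - \frac{17}{54}}{434 \cdot \frac{1}{380}} = \left(- \frac{1}{30} - \frac{i}{180}\right) + \frac{-2 + \frac{17}{54}}{\frac{217}{190}} = \left(- \frac{1}{30} - \frac{i}{180}\right) - \frac{1235}{837} = - \frac{12629}{8370} - \frac{i}{180}$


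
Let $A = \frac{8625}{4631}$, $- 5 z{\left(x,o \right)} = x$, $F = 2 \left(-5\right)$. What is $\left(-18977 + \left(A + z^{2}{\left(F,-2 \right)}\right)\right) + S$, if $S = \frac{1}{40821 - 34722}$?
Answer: $- \frac{535829701831}{28244469} \approx -18971.0$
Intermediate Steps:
$F = -10$
$z{\left(x,o \right)} = - \frac{x}{5}$
$A = \frac{8625}{4631}$ ($A = 8625 \cdot \frac{1}{4631} = \frac{8625}{4631} \approx 1.8624$)
$S = \frac{1}{6099} \approx 0.00016396$
$\left(-18977 + \left(A + z^{2}{\left(F,-2 \right)}\right)\right) + S = \left(-18977 + \left(\frac{8625}{4631} + \left(\left(- \frac{1}{5}\right) \left(-10\right)\right)^{2}\right)\right) + \frac{1}{6099} = \left(-18977 + \left(\frac{8625}{4631} + 2^{2}\right)\right) + \frac{1}{6099} = \left(-18977 + \left(\frac{8625}{4631} + 4\right)\right) + \frac{1}{6099} = \left(-18977 + \frac{27149}{4631}\right) + \frac{1}{6099} = - \frac{87855338}{4631} + \frac{1}{6099} = - \frac{535829701831}{28244469}$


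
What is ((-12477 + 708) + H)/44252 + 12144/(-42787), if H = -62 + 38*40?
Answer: -978573045/1893410324 ≈ -0.51683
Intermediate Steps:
H = 1458 (H = -62 + 1520 = 1458)
((-12477 + 708) + H)/44252 + 12144/(-42787) = ((-12477 + 708) + 1458)/44252 + 12144/(-42787) = (-11769 + 1458)*(1/44252) + 12144*(-1/42787) = -10311*1/44252 - 12144/42787 = -10311/44252 - 12144/42787 = -978573045/1893410324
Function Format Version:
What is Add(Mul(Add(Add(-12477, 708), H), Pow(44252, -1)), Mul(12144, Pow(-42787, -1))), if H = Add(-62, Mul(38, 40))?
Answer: Rational(-978573045, 1893410324) ≈ -0.51683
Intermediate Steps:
H = 1458 (H = Add(-62, 1520) = 1458)
Add(Mul(Add(Add(-12477, 708), H), Pow(44252, -1)), Mul(12144, Pow(-42787, -1))) = Add(Mul(Add(Add(-12477, 708), 1458), Pow(44252, -1)), Mul(12144, Pow(-42787, -1))) = Add(Mul(Add(-11769, 1458), Rational(1, 44252)), Mul(12144, Rational(-1, 42787))) = Add(Mul(-10311, Rational(1, 44252)), Rational(-12144, 42787)) = Add(Rational(-10311, 44252), Rational(-12144, 42787)) = Rational(-978573045, 1893410324)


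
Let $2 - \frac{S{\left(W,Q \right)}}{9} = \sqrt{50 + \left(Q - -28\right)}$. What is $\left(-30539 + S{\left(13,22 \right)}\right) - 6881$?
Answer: $-37492$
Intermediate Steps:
$S{\left(W,Q \right)} = 18 - 9 \sqrt{78 + Q}$ ($S{\left(W,Q \right)} = 18 - 9 \sqrt{50 + \left(Q - -28\right)} = 18 - 9 \sqrt{50 + \left(Q + 28\right)} = 18 - 9 \sqrt{50 + \left(28 + Q\right)} = 18 - 9 \sqrt{78 + Q}$)
$\left(-30539 + S{\left(13,22 \right)}\right) - 6881 = \left(-30539 + \left(18 - 9 \sqrt{78 + 22}\right)\right) - 6881 = \left(-30539 + \left(18 - 9 \sqrt{100}\right)\right) - 6881 = \left(-30539 + \left(18 - 90\right)\right) - 6881 = \left(-30539 - 72\right) - 6881 = -30611 - 6881 = -37492$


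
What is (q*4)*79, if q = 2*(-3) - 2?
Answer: -2528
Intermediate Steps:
q = -8 (q = -6 - 2 = -8)
(q*4)*79 = -8*4*79 = -32*79 = -2528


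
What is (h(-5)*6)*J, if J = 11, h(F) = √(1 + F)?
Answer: 132*I ≈ 132.0*I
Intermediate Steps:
(h(-5)*6)*J = (√(1 - 5)*6)*11 = (√(-4)*6)*11 = ((2*I)*6)*11 = (12*I)*11 = 132*I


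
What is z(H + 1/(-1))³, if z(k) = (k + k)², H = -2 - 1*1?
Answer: 262144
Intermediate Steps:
H = -3 (H = -2 - 1 = -3)
z(k) = 4*k² (z(k) = (2*k)² = 4*k²)
z(H + 1/(-1))³ = (4*(-3 + 1/(-1))²)³ = (4*(-3 - 1)²)³ = (4*(-4)²)³ = (4*16)³ = 64³ = 262144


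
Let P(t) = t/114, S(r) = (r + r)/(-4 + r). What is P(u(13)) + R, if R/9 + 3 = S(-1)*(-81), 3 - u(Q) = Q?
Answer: -90826/285 ≈ -318.69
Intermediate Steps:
u(Q) = 3 - Q
S(r) = 2*r/(-4 + r) (S(r) = (2*r)/(-4 + r) = 2*r/(-4 + r))
R = -1593/5 (R = -27 + 9*((2*(-1)/(-4 - 1))*(-81)) = -27 + 9*((2*(-1)/(-5))*(-81)) = -27 + 9*((2*(-1)*(-⅕))*(-81)) = -27 + 9*((⅖)*(-81)) = -27 + 9*(-162/5) = -27 - 1458/5 = -1593/5 ≈ -318.60)
P(t) = t/114 (P(t) = t*(1/114) = t/114)
P(u(13)) + R = (3 - 1*13)/114 - 1593/5 = (3 - 13)/114 - 1593/5 = (1/114)*(-10) - 1593/5 = -5/57 - 1593/5 = -90826/285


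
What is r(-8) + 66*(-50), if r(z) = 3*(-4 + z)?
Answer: -3336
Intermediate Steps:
r(z) = -12 + 3*z
r(-8) + 66*(-50) = (-12 + 3*(-8)) + 66*(-50) = (-12 - 24) - 3300 = -36 - 3300 = -3336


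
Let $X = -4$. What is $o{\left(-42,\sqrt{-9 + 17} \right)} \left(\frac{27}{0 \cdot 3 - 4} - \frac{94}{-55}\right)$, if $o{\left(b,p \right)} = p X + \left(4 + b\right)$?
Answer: $\frac{21071}{110} + \frac{2218 \sqrt{2}}{55} \approx 248.59$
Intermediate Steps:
$o{\left(b,p \right)} = 4 + b - 4 p$ ($o{\left(b,p \right)} = p \left(-4\right) + \left(4 + b\right) = - 4 p + \left(4 + b\right) = 4 + b - 4 p$)
$o{\left(-42,\sqrt{-9 + 17} \right)} \left(\frac{27}{0 \cdot 3 - 4} - \frac{94}{-55}\right) = \left(4 - 42 - 4 \sqrt{-9 + 17}\right) \left(\frac{27}{0 \cdot 3 - 4} - \frac{94}{-55}\right) = \left(4 - 42 - 4 \sqrt{8}\right) \left(\frac{27}{0 - 4} - - \frac{94}{55}\right) = \left(4 - 42 - 4 \cdot 2 \sqrt{2}\right) \left(\frac{27}{-4} + \frac{94}{55}\right) = \left(4 - 42 - 8 \sqrt{2}\right) \left(27 \left(- \frac{1}{4}\right) + \frac{94}{55}\right) = \left(-38 - 8 \sqrt{2}\right) \left(- \frac{27}{4} + \frac{94}{55}\right) = \left(-38 - 8 \sqrt{2}\right) \left(- \frac{1109}{220}\right) = \frac{21071}{110} + \frac{2218 \sqrt{2}}{55}$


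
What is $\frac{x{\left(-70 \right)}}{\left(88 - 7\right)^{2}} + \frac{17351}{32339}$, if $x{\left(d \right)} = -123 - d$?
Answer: $\frac{112125944}{212176179} \approx 0.52846$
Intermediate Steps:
$\frac{x{\left(-70 \right)}}{\left(88 - 7\right)^{2}} + \frac{17351}{32339} = \frac{-123 - -70}{\left(88 - 7\right)^{2}} + \frac{17351}{32339} = \frac{-123 + 70}{81^{2}} + 17351 \cdot \frac{1}{32339} = - \frac{53}{6561} + \frac{17351}{32339} = \frac{112125944}{212176179}$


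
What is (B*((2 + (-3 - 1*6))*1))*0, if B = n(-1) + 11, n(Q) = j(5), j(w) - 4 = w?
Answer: 0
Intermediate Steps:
j(w) = 4 + w
n(Q) = 9 (n(Q) = 4 + 5 = 9)
B = 20 (B = 9 + 11 = 20)
(B*((2 + (-3 - 1*6))*1))*0 = (20*((2 + (-3 - 1*6))*1))*0 = (20*((2 + (-3 - 6))*1))*0 = (20*((2 - 9)*1))*0 = (20*(-7*1))*0 = (20*(-7))*0 = -140*0 = 0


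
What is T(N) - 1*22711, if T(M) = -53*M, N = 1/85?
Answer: -1930488/85 ≈ -22712.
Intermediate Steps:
N = 1/85 ≈ 0.011765
T(N) - 1*22711 = -53*1/85 - 1*22711 = -53/85 - 22711 = -1930488/85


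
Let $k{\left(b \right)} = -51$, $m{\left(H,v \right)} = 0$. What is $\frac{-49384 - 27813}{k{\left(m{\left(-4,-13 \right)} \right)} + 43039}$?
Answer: $- \frac{77197}{42988} \approx -1.7958$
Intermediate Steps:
$\frac{-49384 - 27813}{k{\left(m{\left(-4,-13 \right)} \right)} + 43039} = \frac{-49384 - 27813}{-51 + 43039} = - \frac{77197}{42988}$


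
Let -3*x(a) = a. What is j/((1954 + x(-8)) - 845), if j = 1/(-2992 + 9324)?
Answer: 3/21117220 ≈ 1.4206e-7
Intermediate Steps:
x(a) = -a/3
j = 1/6332 ≈ 0.00015793
j/((1954 + x(-8)) - 845) = 1/(6332*((1954 - ⅓*(-8)) - 845)) = 1/(6332*((1954 + 8/3) - 845)) = 1/(6332*(5870/3 - 845)) = 1/(6332*(3335/3)) = (1/6332)*(3/3335) = 3/21117220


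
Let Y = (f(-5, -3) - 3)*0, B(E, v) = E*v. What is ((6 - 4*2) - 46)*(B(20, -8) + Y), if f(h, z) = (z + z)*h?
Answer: 7680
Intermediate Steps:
f(h, z) = 2*h*z (f(h, z) = (2*z)*h = 2*h*z)
Y = 0 (Y = (2*(-5)*(-3) - 3)*0 = (30 - 3)*0 = 27*0 = 0)
((6 - 4*2) - 46)*(B(20, -8) + Y) = ((6 - 4*2) - 46)*(20*(-8) + 0) = ((6 - 8) - 46)*(-160 + 0) = (-2 - 46)*(-160) = -48*(-160) = 7680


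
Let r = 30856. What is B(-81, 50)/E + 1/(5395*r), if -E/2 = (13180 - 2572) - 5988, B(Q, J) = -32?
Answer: 19024961/5493447960 ≈ 0.0034632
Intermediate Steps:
E = -9240 (E = -2*((13180 - 2572) - 5988) = -2*(10608 - 5988) = -2*4620 = -9240)
B(-81, 50)/E + 1/(5395*r) = -32/(-9240) + 1/(5395*30856) = -32*(-1/9240) + (1/5395)*(1/30856) = 4/1155 + 1/166468120 = 19024961/5493447960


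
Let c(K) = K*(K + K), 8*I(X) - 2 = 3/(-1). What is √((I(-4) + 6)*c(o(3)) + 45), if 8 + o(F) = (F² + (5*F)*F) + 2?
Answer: 3*√3013 ≈ 164.67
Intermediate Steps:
I(X) = -⅛ (I(X) = ¼ + (3/(-1))/8 = ¼ + (3*(-1))/8 = ¼ + (⅛)*(-3) = ¼ - 3/8 = -⅛)
o(F) = -6 + 6*F² (o(F) = -8 + ((F² + (5*F)*F) + 2) = -8 + ((F² + 5*F²) + 2) = -8 + (6*F² + 2) = -8 + (2 + 6*F²) = -6 + 6*F²)
c(K) = 2*K² (c(K) = K*(2*K) = 2*K²)
√((I(-4) + 6)*c(o(3)) + 45) = √((-⅛ + 6)*(2*(-6 + 6*3²)²) + 45) = √(47*(2*(-6 + 6*9)²)/8 + 45) = √(47*(2*(-6 + 54)²)/8 + 45) = √(47*(2*48²)/8 + 45) = √(47*(2*2304)/8 + 45) = √((47/8)*4608 + 45) = √(27072 + 45) = √27117 = 3*√3013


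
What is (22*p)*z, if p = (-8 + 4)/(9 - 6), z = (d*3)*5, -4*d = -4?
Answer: -440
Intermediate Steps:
d = 1 (d = -1/4*(-4) = 1)
z = 15 (z = (1*3)*5 = 3*5 = 15)
p = -4/3 ≈ -1.3333
(22*p)*z = (22*(-4/3))*15 = -88/3*15 = -440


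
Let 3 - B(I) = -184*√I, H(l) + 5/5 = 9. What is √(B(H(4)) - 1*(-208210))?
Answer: √(208213 + 368*√2) ≈ 456.87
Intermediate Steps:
H(l) = 8 (H(l) = -1 + 9 = 8)
B(I) = 3 + 184*√I (B(I) = 3 - (-184)*√I = 3 + 184*√I)
√(B(H(4)) - 1*(-208210)) = √((3 + 184*√8) - 1*(-208210)) = √((3 + 184*(2*√2)) + 208210) = √((3 + 368*√2) + 208210) = √(208213 + 368*√2)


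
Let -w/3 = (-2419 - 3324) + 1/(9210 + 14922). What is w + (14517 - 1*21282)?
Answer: 84172415/8044 ≈ 10464.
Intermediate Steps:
w = 138590075/8044 (w = -3*((-2419 - 3324) + 1/(9210 + 14922)) = -3*(-5743 + 1/24132) = -3*(-138590075/24132) = 138590075/8044 ≈ 17229.)
w + (14517 - 1*21282) = 138590075/8044 + (14517 - 1*21282) = 138590075/8044 + (14517 - 21282) = 138590075/8044 - 6765 = 84172415/8044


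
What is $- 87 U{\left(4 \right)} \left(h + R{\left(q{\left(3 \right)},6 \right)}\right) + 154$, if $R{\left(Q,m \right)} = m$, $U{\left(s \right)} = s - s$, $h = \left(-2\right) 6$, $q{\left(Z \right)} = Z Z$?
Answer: $154$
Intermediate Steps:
$q{\left(Z \right)} = Z^{2}$
$h = -12$
$U{\left(s \right)} = 0$
$- 87 U{\left(4 \right)} \left(h + R{\left(q{\left(3 \right)},6 \right)}\right) + 154 = - 87 \cdot 0 \left(-12 + 6\right) + 154 = - 87 \cdot 0 \left(-6\right) + 154 = \left(-87\right) 0 + 154 = 0 + 154 = 154$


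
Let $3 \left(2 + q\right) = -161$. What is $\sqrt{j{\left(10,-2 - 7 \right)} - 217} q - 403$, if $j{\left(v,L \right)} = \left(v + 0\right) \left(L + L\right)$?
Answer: $-403 - \frac{167 i \sqrt{397}}{3} \approx -403.0 - 1109.2 i$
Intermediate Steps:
$j{\left(v,L \right)} = 2 L v$ ($j{\left(v,L \right)} = v 2 L = 2 L v$)
$q = - \frac{167}{3}$ ($q = -2 + \frac{1}{3} \left(-161\right) = -2 - \frac{161}{3} = - \frac{167}{3} \approx -55.667$)
$\sqrt{j{\left(10,-2 - 7 \right)} - 217} q - 403 = \sqrt{2 \left(-2 - 7\right) 10 - 217} \left(- \frac{167}{3}\right) - 403 = \sqrt{2 \left(-9\right) 10 - 217} \left(- \frac{167}{3}\right) - 403 = \sqrt{-180 - 217} \left(- \frac{167}{3}\right) - 403 = \sqrt{-397} \left(- \frac{167}{3}\right) - 403 = i \sqrt{397} \left(- \frac{167}{3}\right) - 403 = - \frac{167 i \sqrt{397}}{3} - 403 = -403 - \frac{167 i \sqrt{397}}{3}$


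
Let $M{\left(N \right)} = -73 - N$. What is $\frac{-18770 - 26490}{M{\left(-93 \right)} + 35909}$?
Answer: $- \frac{1460}{1159} \approx -1.2597$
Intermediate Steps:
$\frac{-18770 - 26490}{M{\left(-93 \right)} + 35909} = \frac{-18770 - 26490}{\left(-73 - -93\right) + 35909} = - \frac{45260}{\left(-73 + 93\right) + 35909} = - \frac{45260}{20 + 35909} = - \frac{45260}{35929} = \left(-45260\right) \frac{1}{35929} = - \frac{1460}{1159}$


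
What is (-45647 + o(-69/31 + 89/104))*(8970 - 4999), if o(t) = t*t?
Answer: -1884014908114493/10394176 ≈ -1.8126e+8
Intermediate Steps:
o(t) = t²
(-45647 + o(-69/31 + 89/104))*(8970 - 4999) = (-45647 + (-69/31 + 89/104)²)*(8970 - 4999) = (-45647 + (-69*1/31 + 89*(1/104))²)*3971 = (-45647 + (-69/31 + 89/104)²)*3971 = (-45647 + (-4417/3224)²)*3971 = (-45647 + 19509889/10394176)*3971 = -474443441983/10394176*3971 = -1884014908114493/10394176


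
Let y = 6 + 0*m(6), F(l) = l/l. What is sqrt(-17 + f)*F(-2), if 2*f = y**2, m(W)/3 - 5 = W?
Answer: 1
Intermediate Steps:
F(l) = 1
m(W) = 15 + 3*W
y = 6 (y = 6 + 0*(15 + 3*6) = 6 + 0*(15 + 18) = 6 + 0*33 = 6 + 0 = 6)
f = 18 (f = (1/2)*6**2 = (1/2)*36 = 18)
sqrt(-17 + f)*F(-2) = sqrt(-17 + 18)*1 = sqrt(1)*1 = 1*1 = 1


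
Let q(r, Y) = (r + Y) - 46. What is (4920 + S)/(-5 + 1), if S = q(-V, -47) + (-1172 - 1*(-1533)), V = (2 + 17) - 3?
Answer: -1293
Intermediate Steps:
V = 16 (V = 19 - 3 = 16)
q(r, Y) = -46 + Y + r (q(r, Y) = (Y + r) - 46 = -46 + Y + r)
S = 252 (S = (-46 - 47 - 1*16) + (-1172 - 1*(-1533)) = (-46 - 47 - 16) + (-1172 + 1533) = -109 + 361 = 252)
(4920 + S)/(-5 + 1) = (4920 + 252)/(-5 + 1) = 5172/(-4) = -¼*5172 = -1293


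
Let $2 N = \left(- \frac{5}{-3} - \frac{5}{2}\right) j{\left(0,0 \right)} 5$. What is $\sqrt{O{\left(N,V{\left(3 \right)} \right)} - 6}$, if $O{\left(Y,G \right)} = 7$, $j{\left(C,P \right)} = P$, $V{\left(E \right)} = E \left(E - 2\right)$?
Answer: $1$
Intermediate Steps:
$V{\left(E \right)} = E \left(-2 + E\right)$
$N = 0$ ($N = \frac{\left(- \frac{5}{-3} - \frac{5}{2}\right) 0 \cdot 5}{2} = \frac{\left(\left(-5\right) \left(- \frac{1}{3}\right) - \frac{5}{2}\right) 0 \cdot 5}{2} = \frac{\left(\frac{5}{3} - \frac{5}{2}\right) 0 \cdot 5}{2} = \frac{\left(- \frac{5}{6}\right) 0 \cdot 5}{2} = \frac{0 \cdot 5}{2} = \frac{1}{2} \cdot 0 = 0$)
$\sqrt{O{\left(N,V{\left(3 \right)} \right)} - 6} = \sqrt{7 - 6} = \sqrt{1} = 1$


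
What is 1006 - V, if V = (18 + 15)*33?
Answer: -83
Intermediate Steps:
V = 1089 (V = 33*33 = 1089)
1006 - V = 1006 - 1*1089 = 1006 - 1089 = -83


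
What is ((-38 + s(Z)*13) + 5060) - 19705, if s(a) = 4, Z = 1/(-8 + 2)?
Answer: -14631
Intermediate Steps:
Z = -⅙ (Z = 1/(-6) = -⅙ ≈ -0.16667)
((-38 + s(Z)*13) + 5060) - 19705 = ((-38 + 4*13) + 5060) - 19705 = ((-38 + 52) + 5060) - 19705 = (14 + 5060) - 19705 = 5074 - 19705 = -14631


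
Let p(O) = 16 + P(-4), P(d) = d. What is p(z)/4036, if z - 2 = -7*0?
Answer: 3/1009 ≈ 0.0029732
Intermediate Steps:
z = 2 (z = 2 - 7*0 = 2 + 0 = 2)
p(O) = 12 (p(O) = 16 - 4 = 12)
p(z)/4036 = 12/4036 = 12*(1/4036) = 3/1009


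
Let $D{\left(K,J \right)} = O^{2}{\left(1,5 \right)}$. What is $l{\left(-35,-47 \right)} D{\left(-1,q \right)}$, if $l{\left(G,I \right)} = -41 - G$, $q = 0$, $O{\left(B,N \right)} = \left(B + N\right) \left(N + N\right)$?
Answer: $-21600$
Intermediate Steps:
$O{\left(B,N \right)} = 2 N \left(B + N\right)$ ($O{\left(B,N \right)} = \left(B + N\right) 2 N = 2 N \left(B + N\right)$)
$D{\left(K,J \right)} = 3600$ ($D{\left(K,J \right)} = \left(2 \cdot 5 \left(1 + 5\right)\right)^{2} = \left(2 \cdot 5 \cdot 6\right)^{2} = 60^{2} = 3600$)
$l{\left(-35,-47 \right)} D{\left(-1,q \right)} = \left(-41 - -35\right) 3600 = \left(-41 + 35\right) 3600 = \left(-6\right) 3600 = -21600$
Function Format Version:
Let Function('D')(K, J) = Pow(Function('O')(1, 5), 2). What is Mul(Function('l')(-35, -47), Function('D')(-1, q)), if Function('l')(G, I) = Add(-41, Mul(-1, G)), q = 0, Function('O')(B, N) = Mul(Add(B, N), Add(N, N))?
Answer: -21600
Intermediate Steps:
Function('O')(B, N) = Mul(2, N, Add(B, N)) (Function('O')(B, N) = Mul(Add(B, N), Mul(2, N)) = Mul(2, N, Add(B, N)))
Function('D')(K, J) = 3600 (Function('D')(K, J) = Pow(Mul(2, 5, Add(1, 5)), 2) = Pow(Mul(2, 5, 6), 2) = Pow(60, 2) = 3600)
Mul(Function('l')(-35, -47), Function('D')(-1, q)) = Mul(Add(-41, Mul(-1, -35)), 3600) = Mul(Add(-41, 35), 3600) = Mul(-6, 3600) = -21600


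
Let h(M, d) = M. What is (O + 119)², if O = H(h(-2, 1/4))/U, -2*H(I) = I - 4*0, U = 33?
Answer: 15429184/1089 ≈ 14168.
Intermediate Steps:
H(I) = -I/2 (H(I) = -(I - 4*0)/2 = -(I + 0)/2 = -I/2)
O = 1/33 (O = -½*(-2)/33 = 1*(1/33) = 1/33 ≈ 0.030303)
(O + 119)² = (1/33 + 119)² = (3928/33)² = 15429184/1089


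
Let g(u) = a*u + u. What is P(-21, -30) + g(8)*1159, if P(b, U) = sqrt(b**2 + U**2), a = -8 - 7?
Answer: -129808 + 3*sqrt(149) ≈ -1.2977e+5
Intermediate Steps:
a = -15
P(b, U) = sqrt(U**2 + b**2)
g(u) = -14*u (g(u) = -15*u + u = -14*u)
P(-21, -30) + g(8)*1159 = sqrt((-30)**2 + (-21)**2) - 14*8*1159 = sqrt(900 + 441) - 112*1159 = sqrt(1341) - 129808 = 3*sqrt(149) - 129808 = -129808 + 3*sqrt(149)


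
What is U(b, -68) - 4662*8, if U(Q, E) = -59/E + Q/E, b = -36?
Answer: -2536033/68 ≈ -37295.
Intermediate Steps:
U(b, -68) - 4662*8 = (-59 - 36)/(-68) - 4662*8 = -1/68*(-95) - 1*37296 = 95/68 - 37296 = -2536033/68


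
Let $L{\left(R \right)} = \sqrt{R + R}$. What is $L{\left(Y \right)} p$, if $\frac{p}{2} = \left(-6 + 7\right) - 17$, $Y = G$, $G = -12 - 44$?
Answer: $- 128 i \sqrt{7} \approx - 338.66 i$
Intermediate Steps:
$G = -56$
$Y = -56$
$L{\left(R \right)} = \sqrt{2} \sqrt{R}$ ($L{\left(R \right)} = \sqrt{2 R} = \sqrt{2} \sqrt{R}$)
$p = -32$ ($p = 2 \left(\left(-6 + 7\right) - 17\right) = 2 \left(1 - 17\right) = 2 \left(-16\right) = -32$)
$L{\left(Y \right)} p = \sqrt{2} \sqrt{-56} \left(-32\right) = \sqrt{2} \cdot 2 i \sqrt{14} \left(-32\right) = 4 i \sqrt{7} \left(-32\right) = - 128 i \sqrt{7}$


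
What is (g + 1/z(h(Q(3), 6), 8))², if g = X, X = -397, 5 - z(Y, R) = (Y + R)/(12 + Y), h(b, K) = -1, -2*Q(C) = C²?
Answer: 362712025/2304 ≈ 1.5743e+5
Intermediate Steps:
Q(C) = -C²/2
z(Y, R) = 5 - (R + Y)/(12 + Y) (z(Y, R) = 5 - (Y + R)/(12 + Y) = 5 - (R + Y)/(12 + Y))
g = -397
(g + 1/z(h(Q(3), 6), 8))² = (-397 + 1/((60 - 1*8 + 4*(-1))/(12 - 1)))² = (-397 + 1/((60 - 8 - 4)/11))² = (-397 + 1/((1/11)*48))² = (-397 + 1/(48/11))² = (-397 + 11/48)² = (-19045/48)² = 362712025/2304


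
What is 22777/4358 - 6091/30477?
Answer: 667630051/132818766 ≈ 5.0266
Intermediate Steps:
22777/4358 - 6091/30477 = 667630051/132818766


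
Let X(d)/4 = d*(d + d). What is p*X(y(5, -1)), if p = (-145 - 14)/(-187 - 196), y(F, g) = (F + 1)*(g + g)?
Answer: 183168/383 ≈ 478.25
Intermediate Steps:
y(F, g) = 2*g*(1 + F) (y(F, g) = (1 + F)*(2*g) = 2*g*(1 + F))
X(d) = 8*d² (X(d) = 4*(d*(d + d)) = 4*(d*(2*d)) = 4*(2*d²) = 8*d²)
p = 159/383 (p = -159/(-383) = -159*(-1/383) = 159/383 ≈ 0.41514)
p*X(y(5, -1)) = 159*(8*(2*(-1)*(1 + 5))²)/383 = 159*(8*(2*(-1)*6)²)/383 = 159*(8*(-12)²)/383 = 159*(8*144)/383 = (159/383)*1152 = 183168/383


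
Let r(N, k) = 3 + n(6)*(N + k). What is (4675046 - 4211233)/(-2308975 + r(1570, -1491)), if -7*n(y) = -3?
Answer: -3246691/16162567 ≈ -0.20088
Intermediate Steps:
n(y) = 3/7 (n(y) = -1/7*(-3) = 3/7)
r(N, k) = 3 + 3*N/7 + 3*k/7 (r(N, k) = 3 + 3*(N + k)/7 = 3 + (3*N/7 + 3*k/7) = 3 + 3*N/7 + 3*k/7)
(4675046 - 4211233)/(-2308975 + r(1570, -1491)) = (4675046 - 4211233)/(-2308975 + (3 + (3/7)*1570 + (3/7)*(-1491))) = 463813/(-2308975 + (3 + 4710/7 - 639)) = 463813/(-2308975 + 258/7) = 463813/(-16162567/7) = 463813*(-7/16162567) = -3246691/16162567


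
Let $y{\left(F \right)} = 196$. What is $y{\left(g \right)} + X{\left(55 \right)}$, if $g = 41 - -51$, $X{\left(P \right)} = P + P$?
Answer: $306$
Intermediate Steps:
$X{\left(P \right)} = 2 P$
$g = 92$ ($g = 41 + 51 = 92$)
$y{\left(g \right)} + X{\left(55 \right)} = 196 + 2 \cdot 55 = 196 + 110 = 306$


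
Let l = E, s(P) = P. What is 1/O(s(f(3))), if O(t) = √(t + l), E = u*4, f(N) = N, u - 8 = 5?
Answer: √55/55 ≈ 0.13484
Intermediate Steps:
u = 13 (u = 8 + 5 = 13)
E = 52 (E = 13*4 = 52)
l = 52
O(t) = √(52 + t) (O(t) = √(t + 52) = √(52 + t))
1/O(s(f(3))) = 1/(√(52 + 3)) = 1/(√55) = √55/55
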